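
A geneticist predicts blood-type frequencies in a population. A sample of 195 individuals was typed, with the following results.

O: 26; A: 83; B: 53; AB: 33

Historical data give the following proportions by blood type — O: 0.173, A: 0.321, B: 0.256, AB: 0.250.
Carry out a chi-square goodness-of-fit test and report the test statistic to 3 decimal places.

13.704

Expected counts E_i = n·p_i: 195×0.173 = 33.735, 195×0.321 = 62.595, 195×0.256 = 49.92, 195×0.250 = 48.75.
χ² = (26−33.735)²/33.735 + (83−62.595)²/62.595 + (53−49.92)²/49.92 + (33−48.75)²/48.75
   = 1.7735 + 6.6517 + 0.1900 + 5.0885
Sum = 13.704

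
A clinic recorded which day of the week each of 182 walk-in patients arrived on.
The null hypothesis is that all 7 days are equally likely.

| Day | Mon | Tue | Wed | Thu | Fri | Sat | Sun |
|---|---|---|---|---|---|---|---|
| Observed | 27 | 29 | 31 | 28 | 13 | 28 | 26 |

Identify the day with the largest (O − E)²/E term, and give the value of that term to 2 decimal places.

Under H₀ each category has probability 1/7, so each expected count is 182/7 = 26.
χ² = (27−26)²/26 + (29−26)²/26 + (31−26)²/26 + (28−26)²/26 + (13−26)²/26 + (28−26)²/26 + (26−26)²/26
   = 0.038 + 0.346 + 0.962 + 0.154 + 6.500 + 0.154 + 0.000
The largest term is for Fri: 6.50.

Fri, 6.50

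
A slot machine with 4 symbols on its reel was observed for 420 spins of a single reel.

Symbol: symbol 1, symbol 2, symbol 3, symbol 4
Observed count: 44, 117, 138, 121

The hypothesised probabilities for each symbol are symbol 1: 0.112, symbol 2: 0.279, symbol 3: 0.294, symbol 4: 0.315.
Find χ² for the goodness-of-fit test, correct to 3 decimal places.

Expected counts E_i = n·p_i: 420×0.112 = 47.04, 420×0.279 = 117.18, 420×0.294 = 123.48, 420×0.315 = 132.3.
χ² = (44−47.04)²/47.04 + (117−117.18)²/117.18 + (138−123.48)²/123.48 + (121−132.3)²/132.3
   = 0.1965 + 0.0003 + 1.7074 + 0.9652
Sum = 2.869

2.869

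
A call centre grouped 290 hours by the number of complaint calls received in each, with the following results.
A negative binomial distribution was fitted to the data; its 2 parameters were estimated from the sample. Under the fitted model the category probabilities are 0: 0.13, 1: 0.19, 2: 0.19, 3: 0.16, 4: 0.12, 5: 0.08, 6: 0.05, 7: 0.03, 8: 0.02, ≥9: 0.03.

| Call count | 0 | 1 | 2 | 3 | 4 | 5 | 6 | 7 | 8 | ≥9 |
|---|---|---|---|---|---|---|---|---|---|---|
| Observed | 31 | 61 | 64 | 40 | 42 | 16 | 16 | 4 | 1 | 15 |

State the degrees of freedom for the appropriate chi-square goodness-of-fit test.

There are k = 10 categories and 2 parameters estimated from the data, so df = 10 − 1 − 2 = 7.

7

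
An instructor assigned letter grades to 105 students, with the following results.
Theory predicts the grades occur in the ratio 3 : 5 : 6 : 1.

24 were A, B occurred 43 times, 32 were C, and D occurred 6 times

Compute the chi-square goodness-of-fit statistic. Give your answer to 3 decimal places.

Ratio total = 15. Expected counts: 105×3/15 = 21, 105×5/15 = 35, 105×6/15 = 42, 105×1/15 = 7.
χ² = (24−21)²/21 + (43−35)²/35 + (32−42)²/42 + (6−7)²/7
   = 0.4286 + 1.8286 + 2.3810 + 0.1429
Sum = 4.781

4.781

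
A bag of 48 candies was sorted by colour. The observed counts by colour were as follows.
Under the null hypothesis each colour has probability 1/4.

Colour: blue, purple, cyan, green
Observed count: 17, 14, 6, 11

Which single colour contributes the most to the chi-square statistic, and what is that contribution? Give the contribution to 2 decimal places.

Expected count for each of the 4 categories: 48/4 = 12.
cat         O        E   (O−E)²/E
blue       17       12      2.083
purple     14       12      0.333
cyan        6       12      3.000
green      11       12      0.083
The largest term is for cyan: 3.00.

cyan, 3.00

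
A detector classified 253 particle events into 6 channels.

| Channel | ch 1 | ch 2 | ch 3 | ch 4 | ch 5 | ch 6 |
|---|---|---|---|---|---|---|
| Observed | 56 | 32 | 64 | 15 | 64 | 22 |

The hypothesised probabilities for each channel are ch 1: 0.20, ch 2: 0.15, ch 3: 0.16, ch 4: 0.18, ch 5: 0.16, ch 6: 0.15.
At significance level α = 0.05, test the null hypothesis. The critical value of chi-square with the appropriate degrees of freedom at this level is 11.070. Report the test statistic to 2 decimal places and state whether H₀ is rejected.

Expected counts E_i = n·p_i: 253×0.20 = 50.6, 253×0.15 = 37.95, 253×0.16 = 40.48, 253×0.18 = 45.54, 253×0.16 = 40.48, 253×0.15 = 37.95.
χ² = (56−50.6)²/50.6 + (32−37.95)²/37.95 + (64−40.48)²/40.48 + (15−45.54)²/45.54 + (64−40.48)²/40.48 + (22−37.95)²/37.95
   = 0.576 + 0.933 + 13.666 + 20.481 + 13.666 + 6.704
Sum = 56.03
df = 5. Since 56.03 > 11.070, we reject H₀.

56.03; reject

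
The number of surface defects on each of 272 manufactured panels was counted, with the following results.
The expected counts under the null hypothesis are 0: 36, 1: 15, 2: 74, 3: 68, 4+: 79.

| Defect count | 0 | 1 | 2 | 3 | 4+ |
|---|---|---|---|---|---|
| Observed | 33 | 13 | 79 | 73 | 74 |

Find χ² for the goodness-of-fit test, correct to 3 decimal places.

1.539

cat         O        E   (O−E)²/E
0          33       36     0.2500
1          13       15     0.2667
2          79       74     0.3378
3          73       68     0.3676
4+         74       79     0.3165
Sum = 1.539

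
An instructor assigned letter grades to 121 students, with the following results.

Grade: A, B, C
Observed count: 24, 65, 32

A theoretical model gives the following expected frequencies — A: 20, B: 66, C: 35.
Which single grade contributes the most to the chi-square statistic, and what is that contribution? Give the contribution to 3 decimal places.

A, 0.800

cat         O        E   (O−E)²/E
A          24       20     0.8000
B          65       66     0.0152
C          32       35     0.2571
The largest term is for A: 0.800.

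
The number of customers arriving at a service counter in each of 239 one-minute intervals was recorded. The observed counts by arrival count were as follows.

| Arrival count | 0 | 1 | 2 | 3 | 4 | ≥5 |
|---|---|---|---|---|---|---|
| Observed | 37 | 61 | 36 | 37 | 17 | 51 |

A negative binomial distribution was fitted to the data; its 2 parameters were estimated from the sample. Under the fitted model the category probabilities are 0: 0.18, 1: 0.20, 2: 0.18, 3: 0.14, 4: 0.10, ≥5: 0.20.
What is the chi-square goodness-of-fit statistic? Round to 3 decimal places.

Expected counts E_i = n·p_i: 239×0.18 = 43.02, 239×0.20 = 47.8, 239×0.18 = 43.02, 239×0.14 = 33.46, 239×0.10 = 23.9, 239×0.20 = 47.8.
χ² = (37−43.02)²/43.02 + (61−47.8)²/47.8 + (36−43.02)²/43.02 + (37−33.46)²/33.46 + (17−23.9)²/23.9 + (51−47.8)²/47.8
   = 0.8424 + 3.6452 + 1.1455 + 0.3745 + 1.9921 + 0.2142
Sum = 8.214

8.214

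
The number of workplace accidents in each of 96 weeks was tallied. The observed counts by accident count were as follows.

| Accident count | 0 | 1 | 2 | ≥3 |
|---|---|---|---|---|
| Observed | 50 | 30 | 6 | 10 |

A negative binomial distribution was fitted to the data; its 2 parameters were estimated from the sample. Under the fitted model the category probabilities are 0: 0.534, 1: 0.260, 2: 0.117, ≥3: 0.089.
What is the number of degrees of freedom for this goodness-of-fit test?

There are k = 4 categories and 2 parameters estimated from the data, so df = 4 − 1 − 2 = 1.

1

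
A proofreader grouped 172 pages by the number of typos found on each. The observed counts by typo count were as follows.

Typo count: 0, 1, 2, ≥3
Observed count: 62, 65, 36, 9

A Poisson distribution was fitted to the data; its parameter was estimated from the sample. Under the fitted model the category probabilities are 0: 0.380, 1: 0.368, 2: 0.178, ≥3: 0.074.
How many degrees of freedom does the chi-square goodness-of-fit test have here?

There are k = 4 categories and 1 parameter estimated from the data, so df = 4 − 1 − 1 = 2.

2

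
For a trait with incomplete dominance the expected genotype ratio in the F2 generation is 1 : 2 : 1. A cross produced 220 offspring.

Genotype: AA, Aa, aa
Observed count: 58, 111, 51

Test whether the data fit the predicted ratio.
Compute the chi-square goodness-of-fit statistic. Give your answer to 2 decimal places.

Ratio total = 4. Expected counts: 220×1/4 = 55, 220×2/4 = 110, 220×1/4 = 55.
cat         O        E   (O−E)²/E
AA         58       55      0.164
Aa        111      110      0.009
aa         51       55      0.291
Sum = 0.46

0.46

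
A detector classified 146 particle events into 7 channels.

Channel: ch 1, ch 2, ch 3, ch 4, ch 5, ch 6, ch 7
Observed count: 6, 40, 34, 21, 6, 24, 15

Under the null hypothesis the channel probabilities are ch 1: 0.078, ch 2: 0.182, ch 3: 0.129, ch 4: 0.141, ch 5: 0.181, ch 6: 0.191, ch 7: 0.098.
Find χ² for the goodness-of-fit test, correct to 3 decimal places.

Expected counts E_i = n·p_i: 146×0.078 = 11.388, 146×0.182 = 26.572, 146×0.129 = 18.834, 146×0.141 = 20.586, 146×0.181 = 26.426, 146×0.191 = 27.886, 146×0.098 = 14.308.
cat         O        E   (O−E)²/E
ch 1        6   11.388     2.5492
ch 2       40   26.572     6.7858
ch 3       34   18.834    12.2124
ch 4       21   20.586     0.0083
ch 5        6   26.426    15.7883
ch 6       24   27.886     0.5415
ch 7       15   14.308     0.0335
Sum = 37.919

37.919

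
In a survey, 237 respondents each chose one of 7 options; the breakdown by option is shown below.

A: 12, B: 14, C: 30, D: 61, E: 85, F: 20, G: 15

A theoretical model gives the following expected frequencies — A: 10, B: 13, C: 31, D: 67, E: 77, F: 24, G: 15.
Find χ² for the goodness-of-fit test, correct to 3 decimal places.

χ² = (12−10)²/10 + (14−13)²/13 + (30−31)²/31 + (61−67)²/67 + (85−77)²/77 + (20−24)²/24 + (15−15)²/15
   = 0.4000 + 0.0769 + 0.0323 + 0.5373 + 0.8312 + 0.6667 + 0.0000
Sum = 2.544

2.544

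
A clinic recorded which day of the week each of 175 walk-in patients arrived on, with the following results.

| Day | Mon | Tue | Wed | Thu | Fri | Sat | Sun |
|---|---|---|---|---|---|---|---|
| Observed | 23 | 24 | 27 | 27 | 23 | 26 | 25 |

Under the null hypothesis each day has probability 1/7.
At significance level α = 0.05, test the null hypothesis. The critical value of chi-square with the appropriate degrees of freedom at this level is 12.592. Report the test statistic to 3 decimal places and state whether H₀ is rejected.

0.720; do not reject

Under H₀ each category has probability 1/7, so each expected count is 175/7 = 25.
χ² = (23−25)²/25 + (24−25)²/25 + (27−25)²/25 + (27−25)²/25 + (23−25)²/25 + (26−25)²/25 + (25−25)²/25
   = 0.1600 + 0.0400 + 0.1600 + 0.1600 + 0.1600 + 0.0400 + 0.0000
Sum = 0.720
df = 6. Since 0.720 < 12.592, we do not reject H₀.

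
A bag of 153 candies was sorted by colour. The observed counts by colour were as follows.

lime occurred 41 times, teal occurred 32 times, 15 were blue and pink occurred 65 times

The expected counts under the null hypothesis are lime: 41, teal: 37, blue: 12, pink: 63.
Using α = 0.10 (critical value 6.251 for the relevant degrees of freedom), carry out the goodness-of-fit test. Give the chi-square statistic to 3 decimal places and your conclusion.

1.489; do not reject

lime: (41 − 41)²/41 = 0/41 = 0.0000
teal: (32 − 37)²/37 = 25/37 = 0.6757
blue: (15 − 12)²/12 = 9/12 = 0.7500
pink: (65 − 63)²/63 = 4/63 = 0.0635
Sum = 1.489
df = 3. Since 1.489 < 6.251, we do not reject H₀.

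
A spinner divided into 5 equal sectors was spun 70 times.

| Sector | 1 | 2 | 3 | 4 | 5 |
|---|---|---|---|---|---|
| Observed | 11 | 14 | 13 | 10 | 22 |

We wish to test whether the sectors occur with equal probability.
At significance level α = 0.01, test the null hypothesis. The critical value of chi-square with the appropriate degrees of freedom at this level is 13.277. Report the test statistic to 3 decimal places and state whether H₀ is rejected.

6.429; do not reject

Expected count for each of the 5 categories: 70/5 = 14.
χ² = (11−14)²/14 + (14−14)²/14 + (13−14)²/14 + (10−14)²/14 + (22−14)²/14
   = 0.6429 + 0.0000 + 0.0714 + 1.1429 + 4.5714
Sum = 6.429
df = 4. Since 6.429 < 13.277, we do not reject H₀.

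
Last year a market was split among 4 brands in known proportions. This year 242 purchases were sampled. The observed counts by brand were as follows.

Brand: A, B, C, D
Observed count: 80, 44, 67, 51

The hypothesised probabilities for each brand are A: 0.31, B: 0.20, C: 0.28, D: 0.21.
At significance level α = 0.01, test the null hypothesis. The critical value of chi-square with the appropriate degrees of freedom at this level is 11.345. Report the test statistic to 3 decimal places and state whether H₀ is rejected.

Expected counts E_i = n·p_i: 242×0.31 = 75.02, 242×0.20 = 48.4, 242×0.28 = 67.76, 242×0.21 = 50.82.
A: (80 − 75.02)²/75.02 = 24.8004/75.02 = 0.3306
B: (44 − 48.4)²/48.4 = 19.36/48.4 = 0.4000
C: (67 − 67.76)²/67.76 = 0.5776/67.76 = 0.0085
D: (51 − 50.82)²/50.82 = 0.0324/50.82 = 0.0006
Sum = 0.740
df = 3. Since 0.740 < 11.345, we do not reject H₀.

0.740; do not reject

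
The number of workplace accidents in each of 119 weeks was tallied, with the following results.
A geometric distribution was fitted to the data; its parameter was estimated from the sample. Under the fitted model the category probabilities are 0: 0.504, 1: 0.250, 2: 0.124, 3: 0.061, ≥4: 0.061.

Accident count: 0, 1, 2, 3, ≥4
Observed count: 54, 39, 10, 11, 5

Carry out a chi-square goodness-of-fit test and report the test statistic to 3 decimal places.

Expected counts E_i = n·p_i: 119×0.504 = 59.976, 119×0.250 = 29.75, 119×0.124 = 14.756, 119×0.061 = 7.259, 119×0.061 = 7.259.
cat         O        E   (O−E)²/E
0          54   59.976     0.5954
1          39    29.75     2.8761
2          10   14.756     1.5329
3          11    7.259     1.9280
≥4          5    7.259     0.7030
Sum = 7.635

7.635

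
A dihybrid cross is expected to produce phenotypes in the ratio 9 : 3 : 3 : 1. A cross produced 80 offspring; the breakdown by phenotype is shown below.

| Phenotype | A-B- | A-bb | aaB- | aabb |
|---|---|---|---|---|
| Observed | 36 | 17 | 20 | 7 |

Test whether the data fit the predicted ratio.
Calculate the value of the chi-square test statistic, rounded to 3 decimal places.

4.533

Ratio total = 16. Expected counts: 80×9/16 = 45, 80×3/16 = 15, 80×3/16 = 15, 80×1/16 = 5.
A-B-: (36 − 45)²/45 = 81/45 = 1.8000
A-bb: (17 − 15)²/15 = 4/15 = 0.2667
aaB-: (20 − 15)²/15 = 25/15 = 1.6667
aabb: (7 − 5)²/5 = 4/5 = 0.8000
Sum = 4.533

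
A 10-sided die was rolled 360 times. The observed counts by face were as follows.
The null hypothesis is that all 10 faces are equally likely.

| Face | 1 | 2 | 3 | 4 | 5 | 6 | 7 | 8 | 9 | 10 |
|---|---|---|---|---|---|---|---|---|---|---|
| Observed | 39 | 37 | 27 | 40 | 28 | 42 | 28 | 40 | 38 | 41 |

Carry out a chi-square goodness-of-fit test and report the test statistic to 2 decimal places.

8.78

Expected count for each of the 10 categories: 360/10 = 36.
χ² = (39−36)²/36 + (37−36)²/36 + (27−36)²/36 + (40−36)²/36 + (28−36)²/36 + (42−36)²/36 + (28−36)²/36 + (40−36)²/36 + (38−36)²/36 + (41−36)²/36
   = 0.250 + 0.028 + 2.250 + 0.444 + 1.778 + 1.000 + 1.778 + 0.444 + 0.111 + 0.694
Sum = 8.78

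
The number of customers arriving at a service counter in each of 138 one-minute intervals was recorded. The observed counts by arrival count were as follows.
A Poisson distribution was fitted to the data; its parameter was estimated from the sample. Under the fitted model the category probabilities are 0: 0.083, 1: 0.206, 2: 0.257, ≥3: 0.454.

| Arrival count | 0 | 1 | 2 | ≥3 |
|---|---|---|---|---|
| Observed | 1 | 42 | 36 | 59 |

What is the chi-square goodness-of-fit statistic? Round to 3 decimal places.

Expected counts E_i = n·p_i: 138×0.083 = 11.454, 138×0.206 = 28.428, 138×0.257 = 35.466, 138×0.454 = 62.652.
cat         O        E   (O−E)²/E
0           1   11.454     9.5413
1          42   28.428     6.4795
2          36   35.466     0.0080
≥3         59   62.652     0.2129
Sum = 16.242

16.242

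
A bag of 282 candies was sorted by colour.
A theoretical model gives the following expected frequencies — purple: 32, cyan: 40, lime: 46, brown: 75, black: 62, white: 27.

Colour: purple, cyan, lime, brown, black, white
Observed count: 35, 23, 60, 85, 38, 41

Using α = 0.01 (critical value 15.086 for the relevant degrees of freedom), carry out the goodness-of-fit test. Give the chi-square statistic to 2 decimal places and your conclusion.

29.65; reject

χ² = (35−32)²/32 + (23−40)²/40 + (60−46)²/46 + (85−75)²/75 + (38−62)²/62 + (41−27)²/27
   = 0.281 + 7.225 + 4.261 + 1.333 + 9.290 + 7.259
Sum = 29.65
df = 5. Since 29.65 > 15.086, we reject H₀.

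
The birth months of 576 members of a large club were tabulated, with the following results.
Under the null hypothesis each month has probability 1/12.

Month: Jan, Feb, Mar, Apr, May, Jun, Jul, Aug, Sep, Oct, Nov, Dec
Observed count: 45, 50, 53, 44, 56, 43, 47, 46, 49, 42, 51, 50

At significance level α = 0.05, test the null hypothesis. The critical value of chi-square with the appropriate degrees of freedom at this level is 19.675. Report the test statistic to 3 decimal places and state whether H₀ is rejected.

Expected count for each of the 12 categories: 576/12 = 48.
cat         O        E   (O−E)²/E
Jan        45       48     0.1875
Feb        50       48     0.0833
Mar        53       48     0.5208
Apr        44       48     0.3333
May        56       48     1.3333
Jun        43       48     0.5208
Jul        47       48     0.0208
Aug        46       48     0.0833
Sep        49       48     0.0208
Oct        42       48     0.7500
Nov        51       48     0.1875
Dec        50       48     0.0833
Sum = 4.125
df = 11. Since 4.125 < 19.675, we do not reject H₀.

4.125; do not reject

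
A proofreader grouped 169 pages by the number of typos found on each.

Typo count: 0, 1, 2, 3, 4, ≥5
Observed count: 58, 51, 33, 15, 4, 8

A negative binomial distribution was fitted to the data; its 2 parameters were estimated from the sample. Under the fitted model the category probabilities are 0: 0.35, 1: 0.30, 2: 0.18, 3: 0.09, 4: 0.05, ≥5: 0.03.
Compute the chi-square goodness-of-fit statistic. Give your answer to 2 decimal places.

4.28

Expected counts E_i = n·p_i: 169×0.35 = 59.15, 169×0.30 = 50.7, 169×0.18 = 30.42, 169×0.09 = 15.21, 169×0.05 = 8.45, 169×0.03 = 5.07.
cat         O        E   (O−E)²/E
0          58    59.15      0.022
1          51     50.7      0.002
2          33    30.42      0.219
3          15    15.21      0.003
4           4     8.45      2.343
≥5          8     5.07      1.693
Sum = 4.28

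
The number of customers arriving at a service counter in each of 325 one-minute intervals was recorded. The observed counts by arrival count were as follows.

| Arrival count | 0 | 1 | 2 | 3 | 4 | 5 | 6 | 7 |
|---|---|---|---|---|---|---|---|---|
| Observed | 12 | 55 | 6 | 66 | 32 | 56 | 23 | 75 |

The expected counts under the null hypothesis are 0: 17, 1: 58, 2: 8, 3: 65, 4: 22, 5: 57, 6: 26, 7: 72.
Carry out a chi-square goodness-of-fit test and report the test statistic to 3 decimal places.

7.175

χ² = (12−17)²/17 + (55−58)²/58 + (6−8)²/8 + (66−65)²/65 + (32−22)²/22 + (56−57)²/57 + (23−26)²/26 + (75−72)²/72
   = 1.4706 + 0.1552 + 0.5000 + 0.0154 + 4.5455 + 0.0175 + 0.3462 + 0.1250
Sum = 7.175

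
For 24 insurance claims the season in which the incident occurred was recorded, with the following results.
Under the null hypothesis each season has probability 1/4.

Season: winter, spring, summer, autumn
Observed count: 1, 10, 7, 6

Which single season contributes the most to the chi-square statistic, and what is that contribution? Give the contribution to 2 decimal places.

Expected count for each of the 4 categories: 24/4 = 6.
cat         O        E   (O−E)²/E
winter      1        6      4.167
spring     10        6      2.667
summer      7        6      0.167
autumn      6        6      0.000
The largest term is for winter: 4.17.

winter, 4.17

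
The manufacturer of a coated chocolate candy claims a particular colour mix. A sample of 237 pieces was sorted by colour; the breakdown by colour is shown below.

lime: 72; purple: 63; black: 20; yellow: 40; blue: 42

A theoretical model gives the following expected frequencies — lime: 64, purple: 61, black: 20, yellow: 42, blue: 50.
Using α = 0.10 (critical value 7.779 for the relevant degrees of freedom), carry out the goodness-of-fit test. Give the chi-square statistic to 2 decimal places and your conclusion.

2.44; do not reject

lime: (72 − 64)²/64 = 64/64 = 1.000
purple: (63 − 61)²/61 = 4/61 = 0.066
black: (20 − 20)²/20 = 0/20 = 0.000
yellow: (40 − 42)²/42 = 4/42 = 0.095
blue: (42 − 50)²/50 = 64/50 = 1.280
Sum = 2.44
df = 4. Since 2.44 < 7.779, we do not reject H₀.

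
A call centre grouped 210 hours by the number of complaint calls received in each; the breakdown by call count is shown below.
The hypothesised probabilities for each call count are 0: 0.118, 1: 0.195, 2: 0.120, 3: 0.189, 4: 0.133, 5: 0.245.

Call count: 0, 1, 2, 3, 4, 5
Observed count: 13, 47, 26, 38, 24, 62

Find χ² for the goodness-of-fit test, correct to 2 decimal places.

Expected counts E_i = n·p_i: 210×0.118 = 24.78, 210×0.195 = 40.95, 210×0.120 = 25.2, 210×0.189 = 39.69, 210×0.133 = 27.93, 210×0.245 = 51.45.
0: (13 − 24.78)²/24.78 = 138.7684/24.78 = 5.600
1: (47 − 40.95)²/40.95 = 36.6025/40.95 = 0.894
2: (26 − 25.2)²/25.2 = 0.64/25.2 = 0.025
3: (38 − 39.69)²/39.69 = 2.8561/39.69 = 0.072
4: (24 − 27.93)²/27.93 = 15.4449/27.93 = 0.553
5: (62 − 51.45)²/51.45 = 111.3025/51.45 = 2.163
Sum = 9.31

9.31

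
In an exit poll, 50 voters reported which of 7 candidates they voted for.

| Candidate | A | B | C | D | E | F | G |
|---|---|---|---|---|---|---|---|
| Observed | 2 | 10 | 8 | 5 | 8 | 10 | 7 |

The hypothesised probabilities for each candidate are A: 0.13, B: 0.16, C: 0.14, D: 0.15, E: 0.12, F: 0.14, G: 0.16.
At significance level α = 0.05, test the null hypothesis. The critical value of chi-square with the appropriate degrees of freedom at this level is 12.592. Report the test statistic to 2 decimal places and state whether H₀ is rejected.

Expected counts E_i = n·p_i: 50×0.13 = 6.5, 50×0.16 = 8, 50×0.14 = 7, 50×0.15 = 7.5, 50×0.12 = 6, 50×0.14 = 7, 50×0.16 = 8.
cat         O        E   (O−E)²/E
A           2      6.5      3.115
B          10        8      0.500
C           8        7      0.143
D           5      7.5      0.833
E           8        6      0.667
F          10        7      1.286
G           7        8      0.125
Sum = 6.67
df = 6. Since 6.67 < 12.592, we do not reject H₀.

6.67; do not reject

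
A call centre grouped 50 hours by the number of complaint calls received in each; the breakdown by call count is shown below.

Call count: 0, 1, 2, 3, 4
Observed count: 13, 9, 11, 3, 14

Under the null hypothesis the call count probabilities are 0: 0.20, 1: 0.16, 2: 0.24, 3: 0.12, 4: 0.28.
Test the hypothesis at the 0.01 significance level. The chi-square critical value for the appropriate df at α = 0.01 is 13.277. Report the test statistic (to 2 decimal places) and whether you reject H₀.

Expected counts E_i = n·p_i: 50×0.20 = 10, 50×0.16 = 8, 50×0.24 = 12, 50×0.12 = 6, 50×0.28 = 14.
0: (13 − 10)²/10 = 9/10 = 0.900
1: (9 − 8)²/8 = 1/8 = 0.125
2: (11 − 12)²/12 = 1/12 = 0.083
3: (3 − 6)²/6 = 9/6 = 1.500
4: (14 − 14)²/14 = 0/14 = 0.000
Sum = 2.61
df = 4. Since 2.61 < 13.277, we do not reject H₀.

2.61; do not reject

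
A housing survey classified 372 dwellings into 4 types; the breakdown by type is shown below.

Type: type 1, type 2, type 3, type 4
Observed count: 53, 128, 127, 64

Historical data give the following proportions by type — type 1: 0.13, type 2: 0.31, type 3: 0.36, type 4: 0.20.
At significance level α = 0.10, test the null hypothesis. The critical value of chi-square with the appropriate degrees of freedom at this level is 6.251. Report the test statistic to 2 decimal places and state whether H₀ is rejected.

3.65; do not reject

Expected counts E_i = n·p_i: 372×0.13 = 48.36, 372×0.31 = 115.32, 372×0.36 = 133.92, 372×0.20 = 74.4.
type 1: (53 − 48.36)²/48.36 = 21.5296/48.36 = 0.445
type 2: (128 − 115.32)²/115.32 = 160.7824/115.32 = 1.394
type 3: (127 − 133.92)²/133.92 = 47.8864/133.92 = 0.358
type 4: (64 − 74.4)²/74.4 = 108.16/74.4 = 1.454
Sum = 3.65
df = 3. Since 3.65 < 6.251, we do not reject H₀.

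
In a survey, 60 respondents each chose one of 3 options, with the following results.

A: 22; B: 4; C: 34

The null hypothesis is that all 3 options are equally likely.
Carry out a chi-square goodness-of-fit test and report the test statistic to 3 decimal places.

Expected count for each of the 3 categories: 60/3 = 20.
cat         O        E   (O−E)²/E
A          22       20     0.2000
B           4       20    12.8000
C          34       20     9.8000
Sum = 22.800

22.800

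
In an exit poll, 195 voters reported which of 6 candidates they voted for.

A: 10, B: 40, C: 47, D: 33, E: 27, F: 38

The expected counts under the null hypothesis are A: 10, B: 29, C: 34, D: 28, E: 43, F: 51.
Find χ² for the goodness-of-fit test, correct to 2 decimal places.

19.30

χ² = (10−10)²/10 + (40−29)²/29 + (47−34)²/34 + (33−28)²/28 + (27−43)²/43 + (38−51)²/51
   = 0.000 + 4.172 + 4.971 + 0.893 + 5.953 + 3.314
Sum = 19.30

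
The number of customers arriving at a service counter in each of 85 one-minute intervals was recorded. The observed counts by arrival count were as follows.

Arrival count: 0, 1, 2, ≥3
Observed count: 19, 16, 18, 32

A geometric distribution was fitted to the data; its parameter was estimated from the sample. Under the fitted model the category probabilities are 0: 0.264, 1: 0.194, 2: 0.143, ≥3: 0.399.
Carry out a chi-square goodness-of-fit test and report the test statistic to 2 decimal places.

3.46

Expected counts E_i = n·p_i: 85×0.264 = 22.44, 85×0.194 = 16.49, 85×0.143 = 12.155, 85×0.399 = 33.915.
0: (19 − 22.44)²/22.44 = 11.8336/22.44 = 0.527
1: (16 − 16.49)²/16.49 = 0.2401/16.49 = 0.015
2: (18 − 12.155)²/12.155 = 34.164025/12.155 = 2.811
≥3: (32 − 33.915)²/33.915 = 3.667225/33.915 = 0.108
Sum = 3.46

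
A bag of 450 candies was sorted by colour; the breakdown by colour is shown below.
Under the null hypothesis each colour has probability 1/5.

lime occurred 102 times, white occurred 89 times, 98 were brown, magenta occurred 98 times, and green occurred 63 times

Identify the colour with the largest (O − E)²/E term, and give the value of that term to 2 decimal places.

green, 8.10

Under H₀ each category has probability 1/5, so each expected count is 450/5 = 90.
cat          O        E   (O−E)²/E
lime       102       90      1.600
white       89       90      0.011
brown       98       90      0.711
magenta     98       90      0.711
green       63       90      8.100
The largest term is for green: 8.10.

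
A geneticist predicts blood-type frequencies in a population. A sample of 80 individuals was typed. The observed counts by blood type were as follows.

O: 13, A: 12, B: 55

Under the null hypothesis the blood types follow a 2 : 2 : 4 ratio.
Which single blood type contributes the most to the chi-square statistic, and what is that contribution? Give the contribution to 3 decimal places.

B, 5.625

Ratio total = 8. Expected counts: 80×2/8 = 20, 80×2/8 = 20, 80×4/8 = 40.
O: (13 − 20)²/20 = 49/20 = 2.4500
A: (12 − 20)²/20 = 64/20 = 3.2000
B: (55 − 40)²/40 = 225/40 = 5.6250
The largest term is for B: 5.625.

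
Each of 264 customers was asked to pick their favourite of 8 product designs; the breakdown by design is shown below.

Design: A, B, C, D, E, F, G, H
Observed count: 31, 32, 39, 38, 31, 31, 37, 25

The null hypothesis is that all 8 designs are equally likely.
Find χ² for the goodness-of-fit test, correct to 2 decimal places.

4.67

Expected count for each of the 8 categories: 264/8 = 33.
cat         O        E   (O−E)²/E
A          31       33      0.121
B          32       33      0.030
C          39       33      1.091
D          38       33      0.758
E          31       33      0.121
F          31       33      0.121
G          37       33      0.485
H          25       33      1.939
Sum = 4.67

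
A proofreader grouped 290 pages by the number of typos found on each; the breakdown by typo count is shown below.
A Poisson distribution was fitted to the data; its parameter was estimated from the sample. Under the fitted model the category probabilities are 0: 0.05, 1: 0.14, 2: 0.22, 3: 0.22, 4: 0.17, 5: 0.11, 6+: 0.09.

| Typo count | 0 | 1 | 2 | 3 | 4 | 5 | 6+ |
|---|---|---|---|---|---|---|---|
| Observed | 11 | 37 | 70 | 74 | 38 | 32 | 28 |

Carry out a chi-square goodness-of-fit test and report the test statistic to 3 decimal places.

6.126

Expected counts E_i = n·p_i: 290×0.05 = 14.5, 290×0.14 = 40.6, 290×0.22 = 63.8, 290×0.22 = 63.8, 290×0.17 = 49.3, 290×0.11 = 31.9, 290×0.09 = 26.1.
χ² = (11−14.5)²/14.5 + (37−40.6)²/40.6 + (70−63.8)²/63.8 + (74−63.8)²/63.8 + (38−49.3)²/49.3 + (32−31.9)²/31.9 + (28−26.1)²/26.1
   = 0.8448 + 0.3192 + 0.6025 + 1.6307 + 2.5901 + 0.0003 + 0.1383
Sum = 6.126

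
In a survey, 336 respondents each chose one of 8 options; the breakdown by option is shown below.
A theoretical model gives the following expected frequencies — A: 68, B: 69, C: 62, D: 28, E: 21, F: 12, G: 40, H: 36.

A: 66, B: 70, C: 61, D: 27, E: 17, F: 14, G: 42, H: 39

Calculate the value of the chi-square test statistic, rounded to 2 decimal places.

1.57

cat         O        E   (O−E)²/E
A          66       68      0.059
B          70       69      0.014
C          61       62      0.016
D          27       28      0.036
E          17       21      0.762
F          14       12      0.333
G          42       40      0.100
H          39       36      0.250
Sum = 1.57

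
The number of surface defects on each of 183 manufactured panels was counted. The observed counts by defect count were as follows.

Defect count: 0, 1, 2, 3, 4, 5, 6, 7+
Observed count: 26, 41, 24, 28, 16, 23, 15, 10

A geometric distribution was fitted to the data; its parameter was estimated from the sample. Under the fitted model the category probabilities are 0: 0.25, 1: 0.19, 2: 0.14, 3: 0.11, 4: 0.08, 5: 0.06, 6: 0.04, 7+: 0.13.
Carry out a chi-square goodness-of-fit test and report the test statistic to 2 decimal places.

42.16

Expected counts E_i = n·p_i: 183×0.25 = 45.75, 183×0.19 = 34.77, 183×0.14 = 25.62, 183×0.11 = 20.13, 183×0.08 = 14.64, 183×0.06 = 10.98, 183×0.04 = 7.32, 183×0.13 = 23.79.
0: (26 − 45.75)²/45.75 = 390.0625/45.75 = 8.526
1: (41 − 34.77)²/34.77 = 38.8129/34.77 = 1.116
2: (24 − 25.62)²/25.62 = 2.6244/25.62 = 0.102
3: (28 − 20.13)²/20.13 = 61.9369/20.13 = 3.077
4: (16 − 14.64)²/14.64 = 1.8496/14.64 = 0.126
5: (23 − 10.98)²/10.98 = 144.4804/10.98 = 13.159
6: (15 − 7.32)²/7.32 = 58.9824/7.32 = 8.058
7+: (10 − 23.79)²/23.79 = 190.1641/23.79 = 7.993
Sum = 42.16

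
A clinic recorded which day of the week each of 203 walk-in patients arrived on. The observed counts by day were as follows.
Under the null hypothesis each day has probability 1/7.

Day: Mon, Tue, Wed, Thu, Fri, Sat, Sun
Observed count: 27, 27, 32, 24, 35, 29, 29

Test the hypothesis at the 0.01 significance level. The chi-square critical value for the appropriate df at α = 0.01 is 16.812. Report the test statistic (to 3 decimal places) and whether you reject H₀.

Expected count for each of the 7 categories: 203/7 = 29.
Mon: (27 − 29)²/29 = 4/29 = 0.1379
Tue: (27 − 29)²/29 = 4/29 = 0.1379
Wed: (32 − 29)²/29 = 9/29 = 0.3103
Thu: (24 − 29)²/29 = 25/29 = 0.8621
Fri: (35 − 29)²/29 = 36/29 = 1.2414
Sat: (29 − 29)²/29 = 0/29 = 0.0000
Sun: (29 − 29)²/29 = 0/29 = 0.0000
Sum = 2.690
df = 6. Since 2.690 < 16.812, we do not reject H₀.

2.690; do not reject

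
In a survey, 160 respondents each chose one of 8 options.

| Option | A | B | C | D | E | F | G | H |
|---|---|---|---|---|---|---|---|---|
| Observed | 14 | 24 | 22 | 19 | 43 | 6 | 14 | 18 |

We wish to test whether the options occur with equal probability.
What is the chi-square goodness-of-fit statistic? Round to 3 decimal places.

41.100

Expected count for each of the 8 categories: 160/8 = 20.
A: (14 − 20)²/20 = 36/20 = 1.8000
B: (24 − 20)²/20 = 16/20 = 0.8000
C: (22 − 20)²/20 = 4/20 = 0.2000
D: (19 − 20)²/20 = 1/20 = 0.0500
E: (43 − 20)²/20 = 529/20 = 26.4500
F: (6 − 20)²/20 = 196/20 = 9.8000
G: (14 − 20)²/20 = 36/20 = 1.8000
H: (18 − 20)²/20 = 4/20 = 0.2000
Sum = 41.100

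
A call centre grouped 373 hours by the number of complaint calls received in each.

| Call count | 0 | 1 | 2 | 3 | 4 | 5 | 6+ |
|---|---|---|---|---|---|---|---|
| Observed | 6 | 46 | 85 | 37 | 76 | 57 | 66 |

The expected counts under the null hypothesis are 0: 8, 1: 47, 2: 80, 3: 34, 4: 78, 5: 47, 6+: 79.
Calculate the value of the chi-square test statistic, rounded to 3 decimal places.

cat         O        E   (O−E)²/E
0           6        8     0.5000
1          46       47     0.0213
2          85       80     0.3125
3          37       34     0.2647
4          76       78     0.0513
5          57       47     2.1277
6+         66       79     2.1392
Sum = 5.417

5.417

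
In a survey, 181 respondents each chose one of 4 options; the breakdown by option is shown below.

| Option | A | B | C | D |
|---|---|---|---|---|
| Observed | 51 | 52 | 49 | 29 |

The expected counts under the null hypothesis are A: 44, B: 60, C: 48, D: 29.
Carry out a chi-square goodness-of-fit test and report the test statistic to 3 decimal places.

2.201

χ² = (51−44)²/44 + (52−60)²/60 + (49−48)²/48 + (29−29)²/29
   = 1.1136 + 1.0667 + 0.0208 + 0.0000
Sum = 2.201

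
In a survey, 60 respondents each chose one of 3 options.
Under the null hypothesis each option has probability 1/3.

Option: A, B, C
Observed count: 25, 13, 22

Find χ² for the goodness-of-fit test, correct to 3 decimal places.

3.900

Expected count for each of the 3 categories: 60/3 = 20.
χ² = (25−20)²/20 + (13−20)²/20 + (22−20)²/20
   = 1.2500 + 2.4500 + 0.2000
Sum = 3.900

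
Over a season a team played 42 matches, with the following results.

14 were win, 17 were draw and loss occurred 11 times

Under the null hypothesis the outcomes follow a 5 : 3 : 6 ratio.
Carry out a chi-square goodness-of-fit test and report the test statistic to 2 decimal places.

9.90

Ratio total = 14. Expected counts: 42×5/14 = 15, 42×3/14 = 9, 42×6/14 = 18.
χ² = (14−15)²/15 + (17−9)²/9 + (11−18)²/18
   = 0.067 + 7.111 + 2.722
Sum = 9.90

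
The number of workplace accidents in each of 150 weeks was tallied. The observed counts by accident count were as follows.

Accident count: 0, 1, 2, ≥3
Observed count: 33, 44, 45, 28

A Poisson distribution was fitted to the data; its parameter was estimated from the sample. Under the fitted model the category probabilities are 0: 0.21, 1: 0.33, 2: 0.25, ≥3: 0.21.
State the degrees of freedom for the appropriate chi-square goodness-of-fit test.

2

There are k = 4 categories and 1 parameter estimated from the data, so df = 4 − 1 − 1 = 2.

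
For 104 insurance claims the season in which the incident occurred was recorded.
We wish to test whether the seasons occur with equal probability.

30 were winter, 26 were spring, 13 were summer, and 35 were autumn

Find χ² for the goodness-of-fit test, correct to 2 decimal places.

10.23

Expected count for each of the 4 categories: 104/4 = 26.
χ² = (30−26)²/26 + (26−26)²/26 + (13−26)²/26 + (35−26)²/26
   = 0.615 + 0.000 + 6.500 + 3.115
Sum = 10.23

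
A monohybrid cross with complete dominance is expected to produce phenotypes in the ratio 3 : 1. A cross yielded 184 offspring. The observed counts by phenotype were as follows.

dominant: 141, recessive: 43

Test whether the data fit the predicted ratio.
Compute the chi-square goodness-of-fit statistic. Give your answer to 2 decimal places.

0.26

Ratio total = 4. Expected counts: 184×3/4 = 138, 184×1/4 = 46.
dominant: (141 − 138)²/138 = 9/138 = 0.065
recessive: (43 − 46)²/46 = 9/46 = 0.196
Sum = 0.26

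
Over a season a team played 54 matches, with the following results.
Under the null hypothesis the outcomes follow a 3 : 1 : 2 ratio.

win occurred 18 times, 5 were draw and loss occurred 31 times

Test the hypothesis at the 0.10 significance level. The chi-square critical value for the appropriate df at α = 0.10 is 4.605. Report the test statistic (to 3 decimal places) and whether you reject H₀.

Ratio total = 6. Expected counts: 54×3/6 = 27, 54×1/6 = 9, 54×2/6 = 18.
win: (18 − 27)²/27 = 81/27 = 3.0000
draw: (5 − 9)²/9 = 16/9 = 1.7778
loss: (31 − 18)²/18 = 169/18 = 9.3889
Sum = 14.167
df = 2. Since 14.167 > 4.605, we reject H₀.

14.167; reject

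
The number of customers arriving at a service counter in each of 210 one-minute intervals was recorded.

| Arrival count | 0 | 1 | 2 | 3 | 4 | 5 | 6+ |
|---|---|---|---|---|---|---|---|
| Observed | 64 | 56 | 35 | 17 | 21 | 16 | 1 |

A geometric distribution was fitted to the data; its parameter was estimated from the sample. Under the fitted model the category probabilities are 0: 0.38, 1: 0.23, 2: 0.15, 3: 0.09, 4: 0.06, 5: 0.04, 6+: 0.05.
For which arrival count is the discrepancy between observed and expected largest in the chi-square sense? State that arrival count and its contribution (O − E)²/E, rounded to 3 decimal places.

Expected counts E_i = n·p_i: 210×0.38 = 79.8, 210×0.23 = 48.3, 210×0.15 = 31.5, 210×0.09 = 18.9, 210×0.06 = 12.6, 210×0.04 = 8.4, 210×0.05 = 10.5.
0: (64 − 79.8)²/79.8 = 249.64/79.8 = 3.1283
1: (56 − 48.3)²/48.3 = 59.29/48.3 = 1.2275
2: (35 − 31.5)²/31.5 = 12.25/31.5 = 0.3889
3: (17 − 18.9)²/18.9 = 3.61/18.9 = 0.1910
4: (21 − 12.6)²/12.6 = 70.56/12.6 = 5.6000
5: (16 − 8.4)²/8.4 = 57.76/8.4 = 6.8762
6+: (1 − 10.5)²/10.5 = 90.25/10.5 = 8.5952
The largest term is for 6+: 8.595.

6+, 8.595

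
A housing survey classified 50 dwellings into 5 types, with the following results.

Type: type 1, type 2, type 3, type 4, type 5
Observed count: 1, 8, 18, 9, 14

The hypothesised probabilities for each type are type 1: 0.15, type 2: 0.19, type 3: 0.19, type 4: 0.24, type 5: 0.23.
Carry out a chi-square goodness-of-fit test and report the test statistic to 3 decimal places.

Expected counts E_i = n·p_i: 50×0.15 = 7.5, 50×0.19 = 9.5, 50×0.19 = 9.5, 50×0.24 = 12, 50×0.23 = 11.5.
cat         O        E   (O−E)²/E
type 1      1      7.5     5.6333
type 2      8      9.5     0.2368
type 3     18      9.5     7.6053
type 4      9       12     0.7500
type 5     14     11.5     0.5435
Sum = 14.769

14.769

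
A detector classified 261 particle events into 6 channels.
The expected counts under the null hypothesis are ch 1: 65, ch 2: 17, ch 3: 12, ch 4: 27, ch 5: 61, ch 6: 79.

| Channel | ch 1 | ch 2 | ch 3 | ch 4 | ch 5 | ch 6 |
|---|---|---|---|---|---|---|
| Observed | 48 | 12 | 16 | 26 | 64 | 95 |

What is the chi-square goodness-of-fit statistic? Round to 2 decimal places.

cat         O        E   (O−E)²/E
ch 1       48       65      4.446
ch 2       12       17      1.471
ch 3       16       12      1.333
ch 4       26       27      0.037
ch 5       64       61      0.148
ch 6       95       79      3.241
Sum = 10.68

10.68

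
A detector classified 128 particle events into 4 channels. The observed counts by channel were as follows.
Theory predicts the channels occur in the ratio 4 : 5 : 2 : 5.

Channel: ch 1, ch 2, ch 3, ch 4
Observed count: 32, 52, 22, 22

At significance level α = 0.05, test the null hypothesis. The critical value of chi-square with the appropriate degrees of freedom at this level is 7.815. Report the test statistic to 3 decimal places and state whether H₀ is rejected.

13.950; reject

Ratio total = 16. Expected counts: 128×4/16 = 32, 128×5/16 = 40, 128×2/16 = 16, 128×5/16 = 40.
cat         O        E   (O−E)²/E
ch 1       32       32     0.0000
ch 2       52       40     3.6000
ch 3       22       16     2.2500
ch 4       22       40     8.1000
Sum = 13.950
df = 3. Since 13.950 > 7.815, we reject H₀.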